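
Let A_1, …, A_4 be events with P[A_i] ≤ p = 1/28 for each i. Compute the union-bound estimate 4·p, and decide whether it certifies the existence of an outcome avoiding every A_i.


Union bound: P[∪_{i=1}^{4} A_i] ≤ Σ_i P[A_i] ≤ 4·p = 4·(1/28) = 1/7.
Numerically: 1/7 ≈ 0.143.
Is 1/7 < 1? YES.
Since P[∪ A_i] ≤ 1/7 < 1, the complement has P[∩ A_i^c] ≥ 1 − 1/7 = 6/7 > 0, so some outcome avoids every A_i.

4·p = 1/7 ≈ 0.143; existence CERTIFIED by the union bound.


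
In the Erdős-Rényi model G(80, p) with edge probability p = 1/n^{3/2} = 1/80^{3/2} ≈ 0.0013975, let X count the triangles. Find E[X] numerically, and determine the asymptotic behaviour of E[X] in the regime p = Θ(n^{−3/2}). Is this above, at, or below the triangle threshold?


Number of potential triangles: C(80, 3) = 82160.
Each occurs with probability p³ ≈ (0.0013975)³ ≈ 2.7295752e-09.
By linearity: E[X] = C(80, 3)·p³ ≈ 82160 · 2.7295752e-09 ≈ 0.00022.
Since α = 3/2 > 1, p = c/n^{3/2} = o(1/n) is below the triangle threshold p ~ 1/n. Asymptotically E[X] ~ (c³/6)·n^{3(1−α)} = (1³/6)·n^{-1.5} → 0, so by Markov's inequality G has no triangles w.h.p.

E[X] ≈ 0.00022; in regime p = Θ(1/n^{3/2}) E[X] tends to 0 (below the triangle threshold p ~ 1/n).


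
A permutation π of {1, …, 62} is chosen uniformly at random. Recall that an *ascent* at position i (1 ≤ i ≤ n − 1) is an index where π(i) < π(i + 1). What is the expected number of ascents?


Write X = Σ X_I over i = 1, …, 61, with X_I the indicator of one ascent.
There are 61 indicators.
For each fixed i, the pair (π(i), π(i+1)) is a uniformly random ordered pair of distinct values from {1, …, 62}; by symmetry P[π(i) < π(i+1)] = 1/2.
By linearity: E[X] = 61 · (1/2) = (62 − 1) · (1/2) = 61/2 ≈ 30.500.

E[X] = 61/2 = 30.500.


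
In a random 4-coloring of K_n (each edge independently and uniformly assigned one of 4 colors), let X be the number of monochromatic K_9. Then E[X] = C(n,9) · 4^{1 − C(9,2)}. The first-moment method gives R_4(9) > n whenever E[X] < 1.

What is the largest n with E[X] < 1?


We need C(n, 9) · 4^{1 − 36} < 1, i.e. C(n, 9) < 4^{36 − 1} = 1180591620717411303424.
Check values of n near the boundary:
  n = 912: C(912, 9) = 1156095740032081475120; 1156095740032081475120 < 1180591620717411303424? YES
  n = 913: C(913, 9) = 1167605542753639808390; 1167605542753639808390 < 1180591620717411303424? YES
  n = 914: C(914, 9) = 1179217089587653905932; 1179217089587653905932 < 1180591620717411303424? YES
  n = 915: C(915, 9) = 1190931166636537885130; 1190931166636537885130 < 1180591620717411303424? NO
The largest n with C(n, 9) < 1180591620717411303424 is n = 914 (where E[X] = 294804272396913476483/295147905179352825856 ≈ 0.9988). Hence R_4(9) > 914, i.e. R_4(9) ≥ 915.

Largest n = 914; hence R_4(9) > 914.


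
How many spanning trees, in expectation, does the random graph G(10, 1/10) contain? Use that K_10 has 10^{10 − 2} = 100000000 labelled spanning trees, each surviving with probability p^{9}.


K_10 has 10^{10 − 2} = 100000000 labelled spanning trees.
For each such spanning tree H, let X_H = 1 if all 9 edges of H are present in G. Then P[X_H = 1] = p^{9} = (1/10)^{9} = 1/1000000000.
By linearity of expectation: E[X] = Σ_H E[X_H] = 100000000 · p^{9} = 100000000 · 1/1000000000 = 1/10.
Numerically: E[X] ≈ 0.1.

E[X] = 100000000 · (1/10)^{9} = 1/10 ≈ 0.1.


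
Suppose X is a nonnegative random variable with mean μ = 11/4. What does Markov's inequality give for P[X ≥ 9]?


μ = E[X] = 11/4, a = 9.
Markov: P[X ≥ 9] ≤ μ/a = (11/4)/9 = 11/36.
Numerically: ≈ 0.305556.
(Since a = 9 > μ = 2.750000, the bound 11/36 is < 1 and informative.)

P[X ≥ 9] ≤ 11/36 ≈ 0.305556.


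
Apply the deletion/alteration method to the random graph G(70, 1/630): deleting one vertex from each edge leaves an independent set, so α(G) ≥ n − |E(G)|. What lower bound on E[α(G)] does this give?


E[|E(G)|] = C(70, 2)·p = 2415 · (1/630) = 23/6.
E[α(G)] ≥ n − E[|E(G)|] = 70 − 23/6 = 397/6.
Numerically: ≈ 66.1667.
(This is only a lower bound; the true E[α(G)] may be larger.)

E[α(G)] ≥ 397/6 ≈ 66.1667.


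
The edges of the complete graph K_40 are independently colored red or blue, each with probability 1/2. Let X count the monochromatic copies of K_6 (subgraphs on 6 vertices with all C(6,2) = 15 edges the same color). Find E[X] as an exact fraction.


Let X = Σ_S X_S over the C(40, 6) = 3838380 subsets S of size 6, where X_S = 1 if the K_6 on S is monochromatic.
For a fixed S, the K_6 on S has C(6, 2) = 15 edges. P[all 15 edges red] = (1/2)^15, and likewise for blue, so P[monochromatic] = 2·(1/2)^15 = 2^{1 − 15} = 1/16384.
By linearity of expectation: E[X] = C(40, 6) · 2^{1 − 15} = 3838380 · 1/16384 = 959595/4096.
Numerically: E[X] ≈ 234.276.

E[X] = C(40,6)·2^(1−C(6,2)) = 959595/4096 ≈ 234.276.


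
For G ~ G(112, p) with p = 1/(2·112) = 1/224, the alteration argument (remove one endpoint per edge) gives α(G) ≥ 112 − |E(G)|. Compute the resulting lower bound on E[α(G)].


E[|E(G)|] = C(112, 2)·p = 6216 · (1/224) = 111/4.
E[α(G)] ≥ n − E[|E(G)|] = 112 − 111/4 = 337/4.
Numerically: ≈ 84.2500.
(This is only a lower bound; the true E[α(G)] may be larger.)

E[α(G)] ≥ 337/4 ≈ 84.2500.


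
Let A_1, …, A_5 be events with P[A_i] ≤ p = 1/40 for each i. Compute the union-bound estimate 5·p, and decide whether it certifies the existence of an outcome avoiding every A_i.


Union bound: P[∪_{i=1}^{5} A_i] ≤ Σ_i P[A_i] ≤ 5·p = 5·(1/40) = 1/8.
Numerically: 1/8 ≈ 0.125000.
Is 1/8 < 1? YES.
Since P[∪ A_i] ≤ 1/8 < 1, the complement has P[∩ A_i^c] ≥ 1 − 1/8 = 7/8 > 0, so some outcome avoids every A_i.

5·p = 1/8 ≈ 0.125000; existence CERTIFIED by the union bound.


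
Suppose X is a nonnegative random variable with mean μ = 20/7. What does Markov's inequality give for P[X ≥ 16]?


μ = E[X] = 20/7, a = 16.
Markov: P[X ≥ 16] ≤ μ/a = (20/7)/16 = 5/28.
Numerically: ≈ 0.178571.
(Since a = 16 > μ = 2.857143, the bound 5/28 is < 1 and informative.)

P[X ≥ 16] ≤ 5/28 ≈ 0.178571.


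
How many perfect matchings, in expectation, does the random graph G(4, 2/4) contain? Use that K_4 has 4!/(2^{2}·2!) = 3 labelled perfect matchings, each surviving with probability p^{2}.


K_4 has 4!/(2^{2}·2!) = 3 labelled perfect matchings.
For each such perfect matching H, let X_H = 1 if all 2 edges of H are present in G. Then P[X_H = 1] = p^{2} = (1/2)^{2} = 1/4.
By linearity: E[X] = Σ_H E[X_H] = 3 · p^{2} = 3 · 1/4 = 3/4.
Numerically: E[X] ≈ 0.75.

E[X] = 3 · (1/2)^{2} = 3/4 ≈ 0.75.


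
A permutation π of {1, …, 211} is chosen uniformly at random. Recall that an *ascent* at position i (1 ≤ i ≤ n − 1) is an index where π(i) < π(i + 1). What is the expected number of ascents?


Write X = Σ X_I over i = 1, …, 210, with X_I the indicator of one ascent.
There are 210 indicators.
For each fixed i, the pair (π(i), π(i+1)) is a uniformly random ordered pair of distinct values from {1, …, 211}; by symmetry P[π(i) < π(i+1)] = 1/2.
By linearity: E[X] = 210 · (1/2) = (211 − 1) · (1/2) = 105 ≈ 105.0000.

E[X] = 105 = 105.0000.


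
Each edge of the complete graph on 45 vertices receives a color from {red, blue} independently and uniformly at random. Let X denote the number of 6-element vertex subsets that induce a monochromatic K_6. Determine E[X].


Let X = Σ_S X_S over the C(45, 6) = 8145060 subsets S of size 6, where X_S = 1 if the K_6 on S is monochromatic.
For a fixed S, the K_6 on S has C(6, 2) = 15 edges. P[all 15 edges red] = (1/2)^15, and likewise for blue, so P[monochromatic] = 2·(1/2)^15 = 2^{1 − 15} = 1/16384.
By linearity: E[X] = C(45, 6) · 2^{1 − 15} = 8145060 · 1/16384 = 2036265/4096.
Numerically: E[X] ≈ 497.135.

E[X] = C(45,6)·2^(1−C(6,2)) = 2036265/4096 ≈ 497.135.


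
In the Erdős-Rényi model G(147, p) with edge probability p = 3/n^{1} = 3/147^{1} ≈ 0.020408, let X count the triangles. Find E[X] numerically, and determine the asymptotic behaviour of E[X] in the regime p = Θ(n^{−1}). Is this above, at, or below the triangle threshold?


Number of potential triangles: C(147, 3) = 518665.
Each occurs with probability p³ ≈ (0.020408)³ ≈ 8.4998598e-06.
By linearity: E[X] = C(147, 3)·p³ ≈ 518665 · 8.4998598e-06 ≈ 4.40858.
Here α = 1, so p = 3/n is exactly at the triangle threshold p ~ 1/n. Asymptotically E[X] → c³/6 = 3³/6 = 9/2 ≈ 4.50000, a bounded constant. In this regime the triangle count is asymptotically Poisson(c³/6).

E[X] ≈ 4.40858; in regime p = Θ(1/n^{1}) E[X] stays bounded (at the triangle threshold p ~ 1/n).


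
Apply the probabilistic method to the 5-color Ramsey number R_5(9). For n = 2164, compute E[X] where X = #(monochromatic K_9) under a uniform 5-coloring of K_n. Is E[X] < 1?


E[X] = C(2164, 9) · 5^{1 − 36} = 2820446946663120530187432 · 5^{−35} = 2820446946663120530187432/2910383045673370361328125.
As a reduced fraction: E[X] = 2820446946663120530187432/2910383045673370361328125 ≈ 0.9691.
Is E[X] < 1? YES.
Since E[X] < 1, there exists a 5-coloring of K_{2164} with no monochromatic K_9; hence R_5(9) > 2164.

E[X] = 2820446946663120530187432/2910383045673370361328125 ≈ 0.9691; E[X] < 1, so R_5(9) > 2164.


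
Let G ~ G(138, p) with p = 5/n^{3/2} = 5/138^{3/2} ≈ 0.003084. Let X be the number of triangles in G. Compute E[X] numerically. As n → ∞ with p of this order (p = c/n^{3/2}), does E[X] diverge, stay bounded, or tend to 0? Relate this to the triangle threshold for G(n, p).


Number of potential triangles: C(138, 3) = 428536.
Each occurs with probability p³ ≈ (0.003084)³ ≈ 2.933960e-08.
By linearity: E[X] = C(138, 3)·p³ ≈ 428536 · 2.933960e-08 ≈ 0.0126.
Since α = 3/2 > 1, p = c/n^{3/2} = o(1/n) is below the triangle threshold p ~ 1/n. Asymptotically E[X] ~ (c³/6)·n^{3(1−α)} = (5³/6)·n^{-1.5} → 0, so by Markov's inequality G has no triangles w.h.p.

E[X] ≈ 0.0126; in regime p = Θ(1/n^{3/2}) E[X] tends to 0 (below the triangle threshold p ~ 1/n).


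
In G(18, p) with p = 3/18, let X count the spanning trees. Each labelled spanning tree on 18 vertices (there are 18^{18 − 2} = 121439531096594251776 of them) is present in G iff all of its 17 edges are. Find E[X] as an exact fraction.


K_18 has 18^{18 − 2} = 121439531096594251776 labelled spanning trees.
For each such spanning tree H, let X_H = 1 if all 17 edges of H are present in G. Then P[X_H = 1] = p^{17} = (1/6)^{17} = 1/16926659444736.
By linearity: E[X] = Σ_H E[X_H] = 121439531096594251776 · p^{17} = 121439531096594251776 · 1/16926659444736 = 14348907/2.
Numerically: E[X] ≈ 7.17e+06.

E[X] = 121439531096594251776 · (1/6)^{17} = 14348907/2 ≈ 7.17e+06.


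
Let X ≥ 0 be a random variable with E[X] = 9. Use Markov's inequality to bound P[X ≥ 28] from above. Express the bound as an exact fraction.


μ = E[X] = 9, a = 28.
Markov: P[X ≥ 28] ≤ μ/a = (9)/28 = 9/28.
Numerically: ≈ 0.32143.
(Since a = 28 > μ = 9.00000, the bound 9/28 is < 1 and informative.)

P[X ≥ 28] ≤ 9/28 ≈ 0.32143.


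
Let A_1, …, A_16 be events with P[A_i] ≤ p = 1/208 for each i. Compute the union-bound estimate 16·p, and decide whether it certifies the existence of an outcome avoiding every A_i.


Union bound: P[∪_{i=1}^{16} A_i] ≤ Σ_i P[A_i] ≤ 16·p = 16·(1/208) = 1/13.
Numerically: 1/13 ≈ 0.077.
Is 1/13 < 1? YES.
Since P[∪ A_i] ≤ 1/13 < 1, the complement has P[∩ A_i^c] ≥ 1 − 1/13 = 12/13 > 0, so some outcome avoids every A_i.

16·p = 1/13 ≈ 0.077; existence CERTIFIED by the union bound.


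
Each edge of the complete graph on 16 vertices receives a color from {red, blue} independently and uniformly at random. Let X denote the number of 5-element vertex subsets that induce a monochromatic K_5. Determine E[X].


Let X = Σ_S X_S over the C(16, 5) = 4368 subsets S of size 5, where X_S = 1 if the K_5 on S is monochromatic.
For a fixed S, the K_5 on S has C(5, 2) = 10 edges. P[all 10 edges red] = (1/2)^10, and likewise for blue, so P[monochromatic] = 2·(1/2)^10 = 2^{1 − 10} = 1/512.
By linearity: E[X] = C(16, 5) · 2^{1 − 10} = 4368 · 1/512 = 273/32.
Numerically: E[X] ≈ 8.53125.

E[X] = C(16,5)·2^(1−C(5,2)) = 273/32 ≈ 8.53125.


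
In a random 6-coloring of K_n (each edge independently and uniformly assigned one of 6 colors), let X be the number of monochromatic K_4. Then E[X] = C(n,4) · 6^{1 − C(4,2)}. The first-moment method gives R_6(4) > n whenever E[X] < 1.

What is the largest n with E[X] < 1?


We need C(n, 4) · 6^{1 − 6} < 1, i.e. C(n, 4) < 6^{6 − 1} = 7776.
Check values of n near the boundary:
  n = 18: C(18, 4) = 3060; 3060 < 7776? YES
  n = 19: C(19, 4) = 3876; 3876 < 7776? YES
  n = 20: C(20, 4) = 4845; 4845 < 7776? YES
  n = 21: C(21, 4) = 5985; 5985 < 7776? YES
  n = 22: C(22, 4) = 7315; 7315 < 7776? YES
  n = 23: C(23, 4) = 8855; 8855 < 7776? NO
The largest n with C(n, 4) < 7776 is n = 22 (where E[X] = 7315/7776 ≈ 0.941). Hence R_6(4) > 22, i.e. R_6(4) ≥ 23.

Largest n = 22; hence R_6(4) > 22.


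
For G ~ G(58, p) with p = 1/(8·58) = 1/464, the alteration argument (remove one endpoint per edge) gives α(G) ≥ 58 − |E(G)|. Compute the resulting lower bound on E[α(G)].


E[|E(G)|] = C(58, 2)·p = 1653 · (1/464) = 57/16.
E[α(G)] ≥ n − E[|E(G)|] = 58 − 57/16 = 871/16.
Numerically: ≈ 54.437500.
(This is only a lower bound; the true E[α(G)] may be larger.)

E[α(G)] ≥ 871/16 ≈ 54.437500.


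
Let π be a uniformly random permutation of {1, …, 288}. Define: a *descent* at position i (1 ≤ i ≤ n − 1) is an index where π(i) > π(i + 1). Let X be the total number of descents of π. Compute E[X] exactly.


Write X = Σ X_I over i = 1, …, 287, with X_I the indicator of one descent.
There are 287 indicators.
For each fixed i, the pair (π(i), π(i+1)) is a uniformly random ordered pair of distinct values from {1, …, 288}; by symmetry P[π(i) > π(i+1)] = 1/2.
By linearity: E[X] = 287 · (1/2) = (288 − 1) · (1/2) = 287/2 ≈ 143.50000.

E[X] = 287/2 = 143.50000.


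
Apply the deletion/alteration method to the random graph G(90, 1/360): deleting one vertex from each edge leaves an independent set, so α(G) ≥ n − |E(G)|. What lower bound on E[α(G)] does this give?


E[|E(G)|] = C(90, 2)·p = 4005 · (1/360) = 89/8.
E[α(G)] ≥ n − E[|E(G)|] = 90 − 89/8 = 631/8.
Numerically: ≈ 78.8750.
(This is only a lower bound; the true E[α(G)] may be larger.)

E[α(G)] ≥ 631/8 ≈ 78.8750.


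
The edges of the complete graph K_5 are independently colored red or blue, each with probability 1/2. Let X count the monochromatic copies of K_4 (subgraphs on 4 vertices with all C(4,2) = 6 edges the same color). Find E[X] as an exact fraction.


Let X = Σ_S X_S over the C(5, 4) = 5 subsets S of size 4, where X_S = 1 if the K_4 on S is monochromatic.
For a fixed S, the K_4 on S has C(4, 2) = 6 edges. P[all 6 edges red] = (1/2)^6, and likewise for blue, so P[monochromatic] = 2·(1/2)^6 = 2^{1 − 6} = 1/32.
Summing: E[X] = C(5, 4) · 2^{1 − 6} = 5 · 1/32 = 5/32.
Numerically: E[X] ≈ 0.1562.

E[X] = C(5,4)·2^(1−C(4,2)) = 5/32 ≈ 0.1562.


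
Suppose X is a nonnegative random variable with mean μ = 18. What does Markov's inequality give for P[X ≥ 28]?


μ = E[X] = 18, a = 28.
Markov: P[X ≥ 28] ≤ μ/a = (18)/28 = 9/14.
Numerically: ≈ 0.6429.
(Since a = 28 > μ = 18.0000, the bound 9/14 is < 1 and informative.)

P[X ≥ 28] ≤ 9/14 ≈ 0.6429.


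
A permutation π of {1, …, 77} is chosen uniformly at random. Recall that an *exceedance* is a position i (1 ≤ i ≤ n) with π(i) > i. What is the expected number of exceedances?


Write X = Σ_{i=1}^{77} X_i, where X_i = 1_{π(i) > i}.
For each fixed i, π(i) is uniform over {1, …, 77} (marginal of a uniform permutation), so P[π(i) > i] = (n − i)/n. Summing: Σ_{i=1}^{77} (n − i)/n = (0 + 1 + … + 76)/77 = 77(77 − 1)/(2·77) = (77 − 1)/2.
Hence E[X] = Σ_{i=1}^{77} (77 − i)/77 = 38 ≈ 38.0000.

E[X] = 38 = 38.0000.


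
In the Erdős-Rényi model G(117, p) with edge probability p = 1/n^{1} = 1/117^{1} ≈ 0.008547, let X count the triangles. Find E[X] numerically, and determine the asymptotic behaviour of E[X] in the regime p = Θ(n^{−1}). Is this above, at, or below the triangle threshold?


Number of potential triangles: C(117, 3) = 260130.
Each occurs with probability p³ ≈ (0.008547)³ ≈ 6.2437056e-07.
By linearity: E[X] = C(117, 3)·p³ ≈ 260130 · 6.2437056e-07 ≈ 0.16242.
Here α = 1, so p = 1/n is exactly at the triangle threshold p ~ 1/n. Asymptotically E[X] → c³/6 = 1³/6 = 1/6 ≈ 0.16667, a bounded constant. In this regime the triangle count is asymptotically Poisson(c³/6).

E[X] ≈ 0.16242; in regime p = Θ(1/n^{1}) E[X] stays bounded (at the triangle threshold p ~ 1/n).


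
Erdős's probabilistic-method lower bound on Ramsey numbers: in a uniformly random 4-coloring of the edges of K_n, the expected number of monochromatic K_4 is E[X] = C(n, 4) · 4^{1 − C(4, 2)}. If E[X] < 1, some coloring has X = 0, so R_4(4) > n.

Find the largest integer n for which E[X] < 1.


We need C(n, 4) · 4^{1 − 6} < 1, i.e. C(n, 4) < 4^{6 − 1} = 1024.
Check values of n near the boundary:
  n = 8: C(8, 4) = 70; 70 < 1024? YES
  n = 9: C(9, 4) = 126; 126 < 1024? YES
  n = 10: C(10, 4) = 210; 210 < 1024? YES
  n = 11: C(11, 4) = 330; 330 < 1024? YES
  n = 12: C(12, 4) = 495; 495 < 1024? YES
  n = 13: C(13, 4) = 715; 715 < 1024? YES
  n = 14: C(14, 4) = 1001; 1001 < 1024? YES
  n = 15: C(15, 4) = 1365; 1365 < 1024? NO
  n = 16: C(16, 4) = 1820; 1820 < 1024? NO
  n = 17: C(17, 4) = 2380; 2380 < 1024? NO
The largest n with C(n, 4) < 1024 is n = 14 (where E[X] = 1001/1024 ≈ 0.97754). Hence R_4(4) > 14, i.e. R_4(4) ≥ 15.

Largest n = 14; hence R_4(4) > 14.


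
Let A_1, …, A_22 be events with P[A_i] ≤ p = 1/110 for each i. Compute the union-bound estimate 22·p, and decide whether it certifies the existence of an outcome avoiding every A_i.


Union bound: P[∪_{i=1}^{22} A_i] ≤ Σ_i P[A_i] ≤ 22·p = 22·(1/110) = 1/5.
Numerically: 1/5 ≈ 0.200.
Is 1/5 < 1? YES.
Since P[∪ A_i] ≤ 1/5 < 1, the complement has P[∩ A_i^c] ≥ 1 − 1/5 = 4/5 > 0, so some outcome avoids every A_i.

22·p = 1/5 ≈ 0.200; existence CERTIFIED by the union bound.


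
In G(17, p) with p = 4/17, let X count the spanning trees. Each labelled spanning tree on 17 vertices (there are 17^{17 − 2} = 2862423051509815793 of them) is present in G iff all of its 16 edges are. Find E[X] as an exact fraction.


K_17 has 17^{17 − 2} = 2862423051509815793 labelled spanning trees.
For each such spanning tree H, let X_H = 1 if all 16 edges of H are present in G. Then P[X_H = 1] = p^{16} = (4/17)^{16} = 4294967296/48661191875666868481.
By linearity of expectation: E[X] = Σ_H E[X_H] = 2862423051509815793 · p^{16} = 2862423051509815793 · 4294967296/48661191875666868481 = 4294967296/17.
Numerically: E[X] ≈ 2.52645e+08.

E[X] = 2862423051509815793 · (4/17)^{16} = 4294967296/17 ≈ 2.52645e+08.


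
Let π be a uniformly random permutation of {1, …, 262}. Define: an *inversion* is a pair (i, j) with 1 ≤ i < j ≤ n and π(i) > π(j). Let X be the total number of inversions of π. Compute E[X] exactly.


Write X = Σ X_I over the C(262, 2) = 34191 pairs i < j, with X_I the indicator of one inversion.
There are 34191 indicators.
For each fixed pair i < j, the values π(i) and π(j) are two distinct elements of {1, …, 262} in uniformly random order; by symmetry P[π(i) > π(j)] = 1/2.
By linearity: E[X] = 34191 · (1/2) = C(262, 2) · (1/2) = 34191/2 = 34191/2 ≈ 17095.500000.

E[X] = 34191/2 = 17095.500000.


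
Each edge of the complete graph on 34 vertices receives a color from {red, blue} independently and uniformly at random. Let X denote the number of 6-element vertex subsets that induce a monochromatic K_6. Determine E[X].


Let X = Σ_S X_S over the C(34, 6) = 1344904 subsets S of size 6, where X_S = 1 if the K_6 on S is monochromatic.
For a fixed S, the K_6 on S has C(6, 2) = 15 edges. P[all 15 edges red] = (1/2)^15, and likewise for blue, so P[monochromatic] = 2·(1/2)^15 = 2^{1 − 15} = 1/16384.
By linearity: E[X] = C(34, 6) · 2^{1 − 15} = 1344904 · 1/16384 = 168113/2048.
Numerically: E[X] ≈ 82.08643.

E[X] = C(34,6)·2^(1−C(6,2)) = 168113/2048 ≈ 82.08643.


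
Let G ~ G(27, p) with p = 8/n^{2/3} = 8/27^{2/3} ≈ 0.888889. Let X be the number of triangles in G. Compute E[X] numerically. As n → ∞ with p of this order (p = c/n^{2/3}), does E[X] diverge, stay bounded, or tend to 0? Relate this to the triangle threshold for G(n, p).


Number of potential triangles: C(27, 3) = 2925.
Each occurs with probability p³ ≈ (0.888889)³ ≈ 7.02331962e-01.
By linearity: E[X] = C(27, 3)·p³ ≈ 2925 · 7.02331962e-01 ≈ 2054.320988.
Since α = 2/3 < 1, p = c/n^{2/3} ≫ 1/n is above the triangle threshold p ~ 1/n. Asymptotically E[X] ~ (c³/6)·n^{3(1−α)} = (8³/6)·n^{1} → ∞; triangles are abundant w.h.p.

E[X] ≈ 2054.320988; in regime p = Θ(1/n^{2/3}) E[X] diverges (above the triangle threshold p ~ 1/n).


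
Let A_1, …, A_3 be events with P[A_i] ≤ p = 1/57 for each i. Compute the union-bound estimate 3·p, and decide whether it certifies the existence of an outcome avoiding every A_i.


Union bound: P[∪_{i=1}^{3} A_i] ≤ Σ_i P[A_i] ≤ 3·p = 3·(1/57) = 1/19.
Numerically: 1/19 ≈ 0.0526316.
Is 1/19 < 1? YES.
Since P[∪ A_i] ≤ 1/19 < 1, the complement has P[∩ A_i^c] ≥ 1 − 1/19 = 18/19 > 0, so some outcome avoids every A_i.

3·p = 1/19 ≈ 0.0526316; existence CERTIFIED by the union bound.


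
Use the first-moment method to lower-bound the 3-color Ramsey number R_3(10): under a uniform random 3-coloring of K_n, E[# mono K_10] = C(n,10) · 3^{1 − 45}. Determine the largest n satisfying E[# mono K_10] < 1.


We need C(n, 10) · 3^{1 − 45} < 1, i.e. C(n, 10) < 3^{45 − 1} = 984770902183611232881.
Check values of n near the boundary:
  n = 569: C(569, 10) = 905357721286137524328; 905357721286137524328 < 984770902183611232881? YES
  n = 570: C(570, 10) = 921524823451961408691; 921524823451961408691 < 984770902183611232881? YES
  n = 571: C(571, 10) = 937951290893172842001; 937951290893172842001 < 984770902183611232881? YES
  n = 572: C(572, 10) = 954640815642161682606; 954640815642161682606 < 984770902183611232881? YES
  n = 573: C(573, 10) = 971597135635805762226; 971597135635805762226 < 984770902183611232881? YES
  n = 574: C(574, 10) = 988824035203816502691; 988824035203816502691 < 984770902183611232881? NO
The largest n with C(n, 10) < 984770902183611232881 is n = 573 (where E[X] = 35985079097622435638/36472996377170786403 ≈ 0.9866). Hence R_3(10) > 573, i.e. R_3(10) ≥ 574.

Largest n = 573; hence R_3(10) > 573.


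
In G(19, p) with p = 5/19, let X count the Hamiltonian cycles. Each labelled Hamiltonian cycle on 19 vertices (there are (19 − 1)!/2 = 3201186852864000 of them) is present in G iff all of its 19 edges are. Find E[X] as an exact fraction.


K_19 has (19 − 1)!/2 = 3201186852864000 labelled Hamiltonian cycles.
For each such Hamiltonian cycle H, let X_H = 1 if all 19 edges of H are present in G. Then P[X_H = 1] = p^{19} = (5/19)^{19} = 19073486328125/1978419655660313589123979.
Summing the indicators: E[X] = Σ_H E[X_H] = 3201186852864000 · p^{19} = 3201186852864000 · 19073486328125/1978419655660313589123979 = 61057793671875000000000000000/1978419655660313589123979.
Numerically: E[X] ≈ 30861.9.

E[X] = 3201186852864000 · (5/19)^{19} = 61057793671875000000000000000/1978419655660313589123979 ≈ 30861.9.


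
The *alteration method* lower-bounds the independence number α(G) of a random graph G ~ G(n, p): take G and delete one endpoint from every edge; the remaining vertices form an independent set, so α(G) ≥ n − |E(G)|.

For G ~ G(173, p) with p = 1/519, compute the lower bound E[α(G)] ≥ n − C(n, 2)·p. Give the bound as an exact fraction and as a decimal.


E[|E(G)|] = C(173, 2)·p = 14878 · (1/519) = 86/3.
E[α(G)] ≥ n − E[|E(G)|] = 173 − 86/3 = 433/3.
Numerically: ≈ 144.333.
(This is only a lower bound; the true E[α(G)] may be larger.)

E[α(G)] ≥ 433/3 ≈ 144.333.


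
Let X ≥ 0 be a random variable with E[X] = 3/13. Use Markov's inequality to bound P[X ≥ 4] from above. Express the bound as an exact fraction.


μ = E[X] = 3/13, a = 4.
Markov: P[X ≥ 4] ≤ μ/a = (3/13)/4 = 3/52.
Numerically: ≈ 0.0577.
(Since a = 4 > μ = 0.2308, the bound 3/52 is < 1 and informative.)

P[X ≥ 4] ≤ 3/52 ≈ 0.0577.


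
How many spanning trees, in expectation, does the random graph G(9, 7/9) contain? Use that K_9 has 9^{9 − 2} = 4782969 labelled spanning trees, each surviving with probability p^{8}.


K_9 has 9^{9 − 2} = 4782969 labelled spanning trees.
For each such spanning tree H, let X_H = 1 if all 8 edges of H are present in G. Then P[X_H = 1] = p^{8} = (7/9)^{8} = 5764801/43046721.
By linearity: E[X] = Σ_H E[X_H] = 4782969 · p^{8} = 4782969 · 5764801/43046721 = 5764801/9.
Numerically: E[X] ≈ 6.405e+05.

E[X] = 4782969 · (7/9)^{8} = 5764801/9 ≈ 6.405e+05.


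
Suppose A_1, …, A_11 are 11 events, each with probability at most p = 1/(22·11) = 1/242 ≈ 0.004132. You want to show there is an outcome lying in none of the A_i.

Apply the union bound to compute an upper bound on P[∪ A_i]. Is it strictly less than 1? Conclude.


Union bound: P[∪_{i=1}^{11} A_i] ≤ Σ_i P[A_i] ≤ 11·p = 11·(1/242) = 1/22.
Numerically: 1/22 ≈ 0.045455.
Is 1/22 < 1? YES.
Since P[∪ A_i] ≤ 1/22 < 1, the complement has P[∩ A_i^c] ≥ 1 − 1/22 = 21/22 > 0, so some outcome avoids every A_i.

11·p = 1/22 ≈ 0.045455; existence CERTIFIED by the union bound.


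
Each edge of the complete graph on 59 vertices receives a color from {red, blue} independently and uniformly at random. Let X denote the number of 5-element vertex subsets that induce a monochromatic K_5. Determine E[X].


Let X = Σ_S X_S over the C(59, 5) = 5006386 subsets S of size 5, where X_S = 1 if the K_5 on S is monochromatic.
For a fixed S, the K_5 on S has C(5, 2) = 10 edges. P[all 10 edges red] = (1/2)^10, and likewise for blue, so P[monochromatic] = 2·(1/2)^10 = 2^{1 − 10} = 1/512.
By linearity of expectation: E[X] = C(59, 5) · 2^{1 − 10} = 5006386 · 1/512 = 2503193/256.
Numerically: E[X] ≈ 9778.09766.

E[X] = C(59,5)·2^(1−C(5,2)) = 2503193/256 ≈ 9778.09766.


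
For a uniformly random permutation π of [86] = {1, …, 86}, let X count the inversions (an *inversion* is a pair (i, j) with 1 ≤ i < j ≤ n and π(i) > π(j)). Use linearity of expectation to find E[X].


Write X = Σ X_I over the C(86, 2) = 3655 pairs i < j, with X_I the indicator of one inversion.
There are 3655 indicators.
For each fixed pair i < j, the values π(i) and π(j) are two distinct elements of {1, …, 86} in uniformly random order; by symmetry P[π(i) > π(j)] = 1/2.
By linearity: E[X] = 3655 · (1/2) = C(86, 2) · (1/2) = 3655/2 = 3655/2 ≈ 1827.5000.

E[X] = 3655/2 = 1827.5000.


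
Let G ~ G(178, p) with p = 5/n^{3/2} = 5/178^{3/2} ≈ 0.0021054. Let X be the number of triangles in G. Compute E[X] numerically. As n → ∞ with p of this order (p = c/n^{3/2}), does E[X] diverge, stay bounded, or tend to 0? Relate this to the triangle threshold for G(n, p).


Number of potential triangles: C(178, 3) = 924176.
Each occurs with probability p³ ≈ (0.0021054)³ ≈ 9.3329729e-09.
By linearity: E[X] = C(178, 3)·p³ ≈ 924176 · 9.3329729e-09 ≈ 0.00863.
Since α = 3/2 > 1, p = c/n^{3/2} = o(1/n) is below the triangle threshold p ~ 1/n. Asymptotically E[X] ~ (c³/6)·n^{3(1−α)} = (5³/6)·n^{-1.5} → 0, so by Markov's inequality G has no triangles w.h.p.

E[X] ≈ 0.00863; in regime p = Θ(1/n^{3/2}) E[X] tends to 0 (below the triangle threshold p ~ 1/n).


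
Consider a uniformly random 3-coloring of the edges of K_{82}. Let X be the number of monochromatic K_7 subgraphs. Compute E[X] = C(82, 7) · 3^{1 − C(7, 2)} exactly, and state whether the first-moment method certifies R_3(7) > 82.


E[X] = C(82, 7) · 3^{1 − 21} = 3801756816 · 3^{−20} = 3801756816/3486784401.
As a reduced fraction: E[X] = 140805808/129140163 ≈ 1.09033.
Is E[X] < 1? NO.
Since E[X] ≥ 1, the first-moment bound is inconclusive at n = 82; it does NOT by itself certify R_3(7) > 82.

E[X] = 140805808/129140163 ≈ 1.09033; E[X] ≥ 1; first-moment method inconclusive here.


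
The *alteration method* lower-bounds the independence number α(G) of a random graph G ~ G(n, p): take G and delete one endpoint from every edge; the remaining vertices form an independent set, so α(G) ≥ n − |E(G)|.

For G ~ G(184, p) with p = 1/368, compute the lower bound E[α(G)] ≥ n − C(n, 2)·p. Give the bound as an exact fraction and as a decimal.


E[|E(G)|] = C(184, 2)·p = 16836 · (1/368) = 183/4.
E[α(G)] ≥ n − E[|E(G)|] = 184 − 183/4 = 553/4.
Numerically: ≈ 138.2500.
(This is only a lower bound; the true E[α(G)] may be larger.)

E[α(G)] ≥ 553/4 ≈ 138.2500.


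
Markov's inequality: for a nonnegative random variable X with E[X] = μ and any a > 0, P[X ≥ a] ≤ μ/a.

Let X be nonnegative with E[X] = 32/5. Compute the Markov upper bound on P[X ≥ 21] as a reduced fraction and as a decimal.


μ = E[X] = 32/5, a = 21.
Markov: P[X ≥ 21] ≤ μ/a = (32/5)/21 = 32/105.
Numerically: ≈ 0.304762.
(Since a = 21 > μ = 6.400000, the bound 32/105 is < 1 and informative.)

P[X ≥ 21] ≤ 32/105 ≈ 0.304762.


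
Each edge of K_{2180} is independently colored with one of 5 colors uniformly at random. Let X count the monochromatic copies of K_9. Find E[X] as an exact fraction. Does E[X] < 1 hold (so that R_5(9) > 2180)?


E[X] = C(2180, 9) · 5^{1 − 36} = 3014145651459519573444800 · 5^{−35} = 3014145651459519573444800/2910383045673370361328125.
As a reduced fraction: E[X] = 120565826058380782937792/116415321826934814453125 ≈ 1.03565.
Is E[X] < 1? NO.
Since E[X] ≥ 1, the first-moment bound is inconclusive at n = 2180; it does NOT by itself certify R_5(9) > 2180.

E[X] = 120565826058380782937792/116415321826934814453125 ≈ 1.03565; E[X] ≥ 1; first-moment method inconclusive here.


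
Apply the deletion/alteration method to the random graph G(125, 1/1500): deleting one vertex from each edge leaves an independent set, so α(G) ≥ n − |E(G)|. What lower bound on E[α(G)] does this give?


E[|E(G)|] = C(125, 2)·p = 7750 · (1/1500) = 31/6.
E[α(G)] ≥ n − E[|E(G)|] = 125 − 31/6 = 719/6.
Numerically: ≈ 119.83333.
(This is only a lower bound; the true E[α(G)] may be larger.)

E[α(G)] ≥ 719/6 ≈ 119.83333.


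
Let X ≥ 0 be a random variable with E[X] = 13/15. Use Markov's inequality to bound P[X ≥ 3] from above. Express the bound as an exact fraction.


μ = E[X] = 13/15, a = 3.
Markov: P[X ≥ 3] ≤ μ/a = (13/15)/3 = 13/45.
Numerically: ≈ 0.288889.
(Since a = 3 > μ = 0.866667, the bound 13/45 is < 1 and informative.)

P[X ≥ 3] ≤ 13/45 ≈ 0.288889.


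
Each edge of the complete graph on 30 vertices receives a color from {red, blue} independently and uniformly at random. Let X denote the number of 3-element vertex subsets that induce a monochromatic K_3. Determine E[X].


Let X = Σ_S X_S over the C(30, 3) = 4060 subsets S of size 3, where X_S = 1 if the K_3 on S is monochromatic.
For a fixed S, the K_3 on S has C(3, 2) = 3 edges. P[all 3 edges red] = (1/2)^3, and likewise for blue, so P[monochromatic] = 2·(1/2)^3 = 2^{1 − 3} = 1/4.
Summing: E[X] = C(30, 3) · 2^{1 − 3} = 4060 · 1/4 = 1015.
Numerically: E[X] ≈ 1015.00000.

E[X] = C(30,3)·2^(1−C(3,2)) = 1015 ≈ 1015.00000.


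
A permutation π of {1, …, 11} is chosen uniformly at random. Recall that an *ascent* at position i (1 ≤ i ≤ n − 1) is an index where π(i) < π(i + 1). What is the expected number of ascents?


Write X = Σ X_I over i = 1, …, 10, with X_I the indicator of one ascent.
There are 10 indicators.
For each fixed i, the pair (π(i), π(i+1)) is a uniformly random ordered pair of distinct values from {1, …, 11}; by symmetry P[π(i) < π(i+1)] = 1/2.
By linearity: E[X] = 10 · (1/2) = (11 − 1) · (1/2) = 5 ≈ 5.0000.

E[X] = 5 = 5.0000.


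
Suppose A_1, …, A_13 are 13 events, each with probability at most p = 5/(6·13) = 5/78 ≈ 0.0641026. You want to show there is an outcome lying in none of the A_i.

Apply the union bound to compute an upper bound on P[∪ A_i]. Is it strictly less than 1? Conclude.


Union bound: P[∪_{i=1}^{13} A_i] ≤ Σ_i P[A_i] ≤ 13·p = 13·(5/78) = 5/6.
Numerically: 5/6 ≈ 0.8333333.
Is 5/6 < 1? YES.
Since P[∪ A_i] ≤ 5/6 < 1, the complement has P[∩ A_i^c] ≥ 1 − 5/6 = 1/6 > 0, so some outcome avoids every A_i.

13·p = 5/6 ≈ 0.8333333; existence CERTIFIED by the union bound.


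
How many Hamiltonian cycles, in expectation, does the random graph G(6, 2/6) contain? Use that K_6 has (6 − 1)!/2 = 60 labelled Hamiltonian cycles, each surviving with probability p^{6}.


K_6 has (6 − 1)!/2 = 60 labelled Hamiltonian cycles.
For each such Hamiltonian cycle H, let X_H = 1 if all 6 edges of H are present in G. Then P[X_H = 1] = p^{6} = (1/3)^{6} = 1/729.
By linearity: E[X] = Σ_H E[X_H] = 60 · p^{6} = 60 · 1/729 = 20/243.
Numerically: E[X] ≈ 0.0823.

E[X] = 60 · (1/3)^{6} = 20/243 ≈ 0.0823.


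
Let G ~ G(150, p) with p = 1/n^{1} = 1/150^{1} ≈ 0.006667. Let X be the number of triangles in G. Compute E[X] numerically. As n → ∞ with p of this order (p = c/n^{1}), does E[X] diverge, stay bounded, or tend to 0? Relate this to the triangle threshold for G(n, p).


Number of potential triangles: C(150, 3) = 551300.
Each occurs with probability p³ ≈ (0.006667)³ ≈ 2.962963e-07.
By linearity: E[X] = C(150, 3)·p³ ≈ 551300 · 2.962963e-07 ≈ 0.1633.
Here α = 1, so p = 1/n is exactly at the triangle threshold p ~ 1/n. Asymptotically E[X] → c³/6 = 1³/6 = 1/6 ≈ 0.1667, a bounded constant. In this regime the triangle count is asymptotically Poisson(c³/6).

E[X] ≈ 0.1633; in regime p = Θ(1/n^{1}) E[X] stays bounded (at the triangle threshold p ~ 1/n).


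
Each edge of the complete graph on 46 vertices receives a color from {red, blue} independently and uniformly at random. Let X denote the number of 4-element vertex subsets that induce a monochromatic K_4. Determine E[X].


Let X = Σ_S X_S over the C(46, 4) = 163185 subsets S of size 4, where X_S = 1 if the K_4 on S is monochromatic.
For a fixed S, the K_4 on S has C(4, 2) = 6 edges. P[all 6 edges red] = (1/2)^6, and likewise for blue, so P[monochromatic] = 2·(1/2)^6 = 2^{1 − 6} = 1/32.
Summing: E[X] = C(46, 4) · 2^{1 − 6} = 163185 · 1/32 = 163185/32.
Numerically: E[X] ≈ 5099.5312.

E[X] = C(46,4)·2^(1−C(4,2)) = 163185/32 ≈ 5099.5312.


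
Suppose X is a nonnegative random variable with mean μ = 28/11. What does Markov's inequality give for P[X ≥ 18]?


μ = E[X] = 28/11, a = 18.
Markov: P[X ≥ 18] ≤ μ/a = (28/11)/18 = 14/99.
Numerically: ≈ 0.141414.
(Since a = 18 > μ = 2.545455, the bound 14/99 is < 1 and informative.)

P[X ≥ 18] ≤ 14/99 ≈ 0.141414.


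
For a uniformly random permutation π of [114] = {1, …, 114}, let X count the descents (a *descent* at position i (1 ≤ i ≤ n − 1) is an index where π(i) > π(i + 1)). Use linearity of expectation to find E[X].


Write X = Σ X_I over i = 1, …, 113, with X_I the indicator of one descent.
There are 113 indicators.
For each fixed i, the pair (π(i), π(i+1)) is a uniformly random ordered pair of distinct values from {1, …, 114}; by symmetry P[π(i) > π(i+1)] = 1/2.
By linearity: E[X] = 113 · (1/2) = (114 − 1) · (1/2) = 113/2 ≈ 56.500.

E[X] = 113/2 = 56.500.


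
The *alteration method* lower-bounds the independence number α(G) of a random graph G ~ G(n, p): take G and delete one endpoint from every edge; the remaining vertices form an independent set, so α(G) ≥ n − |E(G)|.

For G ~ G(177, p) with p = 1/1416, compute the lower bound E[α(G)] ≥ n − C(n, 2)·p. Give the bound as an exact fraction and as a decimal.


E[|E(G)|] = C(177, 2)·p = 15576 · (1/1416) = 11.
E[α(G)] ≥ n − E[|E(G)|] = 177 − 11 = 166.
Numerically: ≈ 166.000.
(This is only a lower bound; the true E[α(G)] may be larger.)

E[α(G)] ≥ 166 ≈ 166.000.


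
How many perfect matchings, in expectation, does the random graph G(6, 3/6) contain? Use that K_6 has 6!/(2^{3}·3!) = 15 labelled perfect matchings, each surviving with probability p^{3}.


K_6 has 6!/(2^{3}·3!) = 15 labelled perfect matchings.
For each such perfect matching H, let X_H = 1 if all 3 edges of H are present in G. Then P[X_H = 1] = p^{3} = (1/2)^{3} = 1/8.
By linearity of expectation: E[X] = Σ_H E[X_H] = 15 · p^{3} = 15 · 1/8 = 15/8.
Numerically: E[X] ≈ 1.875.

E[X] = 15 · (1/2)^{3} = 15/8 ≈ 1.875.


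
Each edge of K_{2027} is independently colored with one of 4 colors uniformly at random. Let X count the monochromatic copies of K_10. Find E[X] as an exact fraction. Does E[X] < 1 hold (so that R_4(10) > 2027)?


E[X] = C(2027, 10) · 4^{1 − 45} = 315586117401470604332341335 · 4^{−44} = 315586117401470604332341335/309485009821345068724781056.
As a reduced fraction: E[X] = 315586117401470604332341335/309485009821345068724781056 ≈ 1.019714.
Is E[X] < 1? NO.
Since E[X] ≥ 1, the first-moment bound is inconclusive at n = 2027; it does NOT by itself certify R_4(10) > 2027.

E[X] = 315586117401470604332341335/309485009821345068724781056 ≈ 1.019714; E[X] ≥ 1; first-moment method inconclusive here.


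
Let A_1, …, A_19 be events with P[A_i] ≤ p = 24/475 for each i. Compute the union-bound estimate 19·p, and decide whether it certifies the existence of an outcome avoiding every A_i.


Union bound: P[∪_{i=1}^{19} A_i] ≤ Σ_i P[A_i] ≤ 19·p = 19·(24/475) = 24/25.
Numerically: 24/25 ≈ 0.960000.
Is 24/25 < 1? YES.
Since P[∪ A_i] ≤ 24/25 < 1, the complement has P[∩ A_i^c] ≥ 1 − 24/25 = 1/25 > 0, so some outcome avoids every A_i.

19·p = 24/25 ≈ 0.960000; existence CERTIFIED by the union bound.


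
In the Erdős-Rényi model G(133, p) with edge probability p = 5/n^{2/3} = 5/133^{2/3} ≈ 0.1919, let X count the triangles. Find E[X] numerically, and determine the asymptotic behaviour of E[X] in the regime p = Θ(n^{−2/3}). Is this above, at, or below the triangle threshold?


Number of potential triangles: C(133, 3) = 383306.
Each occurs with probability p³ ≈ (0.1919)³ ≈ 7.066539e-03.
By linearity: E[X] = C(133, 3)·p³ ≈ 383306 · 7.066539e-03 ≈ 2708.6466.
Since α = 2/3 < 1, p = c/n^{2/3} ≫ 1/n is above the triangle threshold p ~ 1/n. Asymptotically E[X] ~ (c³/6)·n^{3(1−α)} = (5³/6)·n^{1} → ∞; triangles are abundant w.h.p.

E[X] ≈ 2708.6466; in regime p = Θ(1/n^{2/3}) E[X] diverges (above the triangle threshold p ~ 1/n).


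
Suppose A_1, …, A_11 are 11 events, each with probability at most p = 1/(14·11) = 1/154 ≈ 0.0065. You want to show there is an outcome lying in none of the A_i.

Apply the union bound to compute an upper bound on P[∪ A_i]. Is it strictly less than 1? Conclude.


Union bound: P[∪_{i=1}^{11} A_i] ≤ Σ_i P[A_i] ≤ 11·p = 11·(1/154) = 1/14.
Numerically: 1/14 ≈ 0.0714.
Is 1/14 < 1? YES.
Since P[∪ A_i] ≤ 1/14 < 1, the complement has P[∩ A_i^c] ≥ 1 − 1/14 = 13/14 > 0, so some outcome avoids every A_i.

11·p = 1/14 ≈ 0.0714; existence CERTIFIED by the union bound.


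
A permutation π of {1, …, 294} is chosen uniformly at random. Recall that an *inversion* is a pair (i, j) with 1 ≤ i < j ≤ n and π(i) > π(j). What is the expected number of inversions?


Write X = Σ X_I over the C(294, 2) = 43071 pairs i < j, with X_I the indicator of one inversion.
There are 43071 indicators.
For each fixed pair i < j, the values π(i) and π(j) are two distinct elements of {1, …, 294} in uniformly random order; by symmetry P[π(i) > π(j)] = 1/2.
By linearity: E[X] = 43071 · (1/2) = C(294, 2) · (1/2) = 43071/2 = 43071/2 ≈ 21535.500.

E[X] = 43071/2 = 21535.500.
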